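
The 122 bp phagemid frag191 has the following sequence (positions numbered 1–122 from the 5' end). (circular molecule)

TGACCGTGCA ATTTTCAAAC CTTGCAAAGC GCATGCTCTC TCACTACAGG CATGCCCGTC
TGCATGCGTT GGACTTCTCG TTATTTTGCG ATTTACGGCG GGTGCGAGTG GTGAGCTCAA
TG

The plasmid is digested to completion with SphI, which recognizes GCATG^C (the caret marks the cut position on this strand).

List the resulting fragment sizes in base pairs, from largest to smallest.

SphI sites (GCATGC) start at positions 31, 50, 62.
SphI cuts after base 5 of each site (before the last base), so after positions 35, 54, 66.
Circular molecule, 3 cuts → 3 fragments:
  36–54 → 19 bp
  55–66 → 12 bp
  67–122 then 1–35 → 56 + 35 = 91 bp
Sorted largest to smallest: 91, 19, 12 bp.

91, 19, 12 bp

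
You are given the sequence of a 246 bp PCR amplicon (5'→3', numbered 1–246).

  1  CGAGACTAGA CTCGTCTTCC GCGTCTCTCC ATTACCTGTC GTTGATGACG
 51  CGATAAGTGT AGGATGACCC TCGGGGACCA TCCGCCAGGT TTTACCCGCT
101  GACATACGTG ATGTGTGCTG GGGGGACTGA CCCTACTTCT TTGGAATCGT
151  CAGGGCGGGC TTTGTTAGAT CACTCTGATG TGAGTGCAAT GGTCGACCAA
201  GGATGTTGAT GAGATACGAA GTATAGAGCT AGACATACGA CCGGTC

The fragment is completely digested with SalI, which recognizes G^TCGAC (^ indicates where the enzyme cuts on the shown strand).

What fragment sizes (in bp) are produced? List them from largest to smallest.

The SalI site (GTCGAC) starts at position 192.
SalI cuts after the first base of each site, so after position 192.
Linear molecule, 1 cut → 2 fragments:
  1–192 → 192 bp
  193–246 → 54 bp
Sorted largest to smallest: 192, 54 bp.

192, 54 bp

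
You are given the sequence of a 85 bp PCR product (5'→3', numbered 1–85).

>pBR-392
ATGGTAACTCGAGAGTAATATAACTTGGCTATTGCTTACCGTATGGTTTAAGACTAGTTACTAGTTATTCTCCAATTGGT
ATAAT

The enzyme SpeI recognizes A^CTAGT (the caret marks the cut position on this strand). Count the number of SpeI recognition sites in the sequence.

2

ACTAGT occurs starting at positions 53, 60.
SpeI cuts at 2 sites.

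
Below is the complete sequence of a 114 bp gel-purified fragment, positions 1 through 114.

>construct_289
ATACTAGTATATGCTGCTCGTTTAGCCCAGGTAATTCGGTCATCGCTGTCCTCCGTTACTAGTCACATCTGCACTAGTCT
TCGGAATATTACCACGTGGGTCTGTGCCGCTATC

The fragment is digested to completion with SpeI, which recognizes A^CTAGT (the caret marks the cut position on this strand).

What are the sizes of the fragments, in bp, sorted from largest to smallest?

SpeI sites (ACTAGT) start at positions 3, 58, 73.
SpeI cuts after the first base of each site, so after positions 3, 58, 73.
Linear molecule, 3 cuts → 4 fragments:
  1–3 → 3 bp
  4–58 → 55 bp
  59–73 → 15 bp
  74–114 → 41 bp
Sorted largest to smallest: 55, 41, 15, 3 bp.

55, 41, 15, 3 bp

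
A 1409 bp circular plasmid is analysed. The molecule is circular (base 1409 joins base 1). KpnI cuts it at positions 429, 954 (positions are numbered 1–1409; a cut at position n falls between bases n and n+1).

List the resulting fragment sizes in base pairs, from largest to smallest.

884, 525 bp

Circular molecule, 2 cuts → 2 fragments:
  954 − 429 = 525 bp
  wrap: 1409 − 954 + 429 = 884 bp
Sorted largest to smallest: 884, 525 bp.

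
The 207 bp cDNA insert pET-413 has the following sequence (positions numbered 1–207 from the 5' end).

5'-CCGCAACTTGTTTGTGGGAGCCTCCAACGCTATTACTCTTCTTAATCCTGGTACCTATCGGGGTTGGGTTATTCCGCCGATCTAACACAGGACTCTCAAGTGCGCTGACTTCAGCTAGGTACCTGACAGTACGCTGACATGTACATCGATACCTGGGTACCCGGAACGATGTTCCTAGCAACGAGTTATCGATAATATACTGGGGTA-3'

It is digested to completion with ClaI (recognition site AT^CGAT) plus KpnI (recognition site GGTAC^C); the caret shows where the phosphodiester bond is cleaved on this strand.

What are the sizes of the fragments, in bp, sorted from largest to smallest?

68, 54, 29, 24, 18, 14 bp

ClaI sites (ATCGAT) start at positions 145, 188.
ClaI cuts after base 2 of each site, so after positions 146, 189.
KpnI sites (GGTACC) start at positions 50, 118, 156.
KpnI cuts after base 5 of each site (before the last base), so after positions 54, 122, 160.
Combined cut positions: 54, 122, 146, 160, 189.
Linear molecule, 5 cuts → 6 fragments:
  1–54 → 54 bp
  55–122 → 68 bp
  123–146 → 24 bp
  147–160 → 14 bp
  161–189 → 29 bp
  190–207 → 18 bp
Sorted largest to smallest: 68, 54, 29, 24, 18, 14 bp.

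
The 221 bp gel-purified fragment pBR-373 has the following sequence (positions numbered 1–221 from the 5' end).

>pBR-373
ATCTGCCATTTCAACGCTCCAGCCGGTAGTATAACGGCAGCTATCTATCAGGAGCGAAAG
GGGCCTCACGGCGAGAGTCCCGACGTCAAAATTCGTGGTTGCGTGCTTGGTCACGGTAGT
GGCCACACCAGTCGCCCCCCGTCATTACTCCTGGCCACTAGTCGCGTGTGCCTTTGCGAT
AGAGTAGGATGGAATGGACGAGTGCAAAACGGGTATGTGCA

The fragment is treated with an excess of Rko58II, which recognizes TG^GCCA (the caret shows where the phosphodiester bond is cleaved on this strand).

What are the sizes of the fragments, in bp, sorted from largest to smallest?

121, 68, 32 bp

Rko58II sites (TGGCCA) start at positions 120, 152.
Rko58II cuts after base 2 of each site, so after positions 121, 153.
Linear molecule, 2 cuts → 3 fragments:
  1–121 → 121 bp
  122–153 → 32 bp
  154–221 → 68 bp
Sorted largest to smallest: 121, 68, 32 bp.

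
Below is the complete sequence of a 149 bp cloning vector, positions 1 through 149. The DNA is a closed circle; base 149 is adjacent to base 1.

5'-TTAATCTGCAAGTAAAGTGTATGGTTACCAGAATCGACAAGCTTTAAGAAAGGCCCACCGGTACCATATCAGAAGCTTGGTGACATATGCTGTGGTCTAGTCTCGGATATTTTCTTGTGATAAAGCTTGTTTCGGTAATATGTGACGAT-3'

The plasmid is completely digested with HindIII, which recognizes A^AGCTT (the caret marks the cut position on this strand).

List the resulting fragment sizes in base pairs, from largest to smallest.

65, 50, 34 bp

HindIII sites (AAGCTT) start at positions 39, 73, 123.
HindIII cuts after the first base of each site, so after positions 39, 73, 123.
Circular molecule, 3 cuts → 3 fragments:
  40–73 → 34 bp
  74–123 → 50 bp
  124–149 then 1–39 → 26 + 39 = 65 bp
Sorted largest to smallest: 65, 50, 34 bp.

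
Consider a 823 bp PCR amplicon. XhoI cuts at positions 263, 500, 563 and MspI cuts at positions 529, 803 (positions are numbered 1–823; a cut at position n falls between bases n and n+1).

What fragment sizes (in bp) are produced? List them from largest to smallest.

263, 240, 237, 34, 29, 20 bp

Combined cut positions (sorted): 263, 500, 529, 563, 803.
Linear molecule, 5 cuts → 6 fragments:
  263 − 0 = 263 bp
  500 − 263 = 237 bp
  529 − 500 = 29 bp
  563 − 529 = 34 bp
  803 − 563 = 240 bp
  823 − 803 = 20 bp
Sorted largest to smallest: 263, 240, 237, 34, 29, 20 bp.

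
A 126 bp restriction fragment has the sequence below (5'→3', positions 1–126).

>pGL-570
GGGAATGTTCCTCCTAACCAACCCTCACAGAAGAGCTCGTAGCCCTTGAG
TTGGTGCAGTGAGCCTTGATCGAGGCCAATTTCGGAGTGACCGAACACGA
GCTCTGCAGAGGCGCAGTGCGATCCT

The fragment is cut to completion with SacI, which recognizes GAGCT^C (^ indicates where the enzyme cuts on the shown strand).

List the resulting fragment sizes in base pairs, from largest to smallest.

SacI sites (GAGCTC) start at positions 33, 99.
SacI cuts after base 5 of each site (before the last base), so after positions 37, 103.
Linear molecule, 2 cuts → 3 fragments:
  1–37 → 37 bp
  38–103 → 66 bp
  104–126 → 23 bp
Sorted largest to smallest: 66, 37, 23 bp.

66, 37, 23 bp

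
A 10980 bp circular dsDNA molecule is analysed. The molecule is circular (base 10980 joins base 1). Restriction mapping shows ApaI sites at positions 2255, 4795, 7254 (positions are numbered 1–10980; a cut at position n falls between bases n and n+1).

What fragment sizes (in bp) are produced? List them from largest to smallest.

5981, 2540, 2459 bp

Circular molecule, 3 cuts → 3 fragments:
  4795 − 2255 = 2540 bp
  7254 − 4795 = 2459 bp
  wrap: 10980 − 7254 + 2255 = 5981 bp
Sorted largest to smallest: 5981, 2540, 2459 bp.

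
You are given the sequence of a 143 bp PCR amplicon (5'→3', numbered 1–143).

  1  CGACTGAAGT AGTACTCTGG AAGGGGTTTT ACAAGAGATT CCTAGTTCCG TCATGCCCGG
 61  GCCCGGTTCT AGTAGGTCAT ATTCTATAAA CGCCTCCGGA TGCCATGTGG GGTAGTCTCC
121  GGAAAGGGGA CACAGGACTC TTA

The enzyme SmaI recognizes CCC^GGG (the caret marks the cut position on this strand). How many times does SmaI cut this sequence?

CCCGGG occurs starting at position 56.
SmaI cuts at 1 site.

1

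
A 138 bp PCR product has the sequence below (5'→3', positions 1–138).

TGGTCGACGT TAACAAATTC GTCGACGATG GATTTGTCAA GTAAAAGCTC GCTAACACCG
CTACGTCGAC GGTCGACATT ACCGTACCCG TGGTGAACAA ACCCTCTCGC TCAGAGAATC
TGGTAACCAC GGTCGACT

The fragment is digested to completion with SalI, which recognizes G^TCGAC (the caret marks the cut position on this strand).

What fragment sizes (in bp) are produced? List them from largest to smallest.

SalI sites (GTCGAC) start at positions 3, 21, 65, 72, 132.
SalI cuts after the first base of each site, so after positions 3, 21, 65, 72, 132.
Linear molecule, 5 cuts → 6 fragments:
  1–3 → 3 bp
  4–21 → 18 bp
  22–65 → 44 bp
  66–72 → 7 bp
  73–132 → 60 bp
  133–138 → 6 bp
Sorted largest to smallest: 60, 44, 18, 7, 6, 3 bp.

60, 44, 18, 7, 6, 3 bp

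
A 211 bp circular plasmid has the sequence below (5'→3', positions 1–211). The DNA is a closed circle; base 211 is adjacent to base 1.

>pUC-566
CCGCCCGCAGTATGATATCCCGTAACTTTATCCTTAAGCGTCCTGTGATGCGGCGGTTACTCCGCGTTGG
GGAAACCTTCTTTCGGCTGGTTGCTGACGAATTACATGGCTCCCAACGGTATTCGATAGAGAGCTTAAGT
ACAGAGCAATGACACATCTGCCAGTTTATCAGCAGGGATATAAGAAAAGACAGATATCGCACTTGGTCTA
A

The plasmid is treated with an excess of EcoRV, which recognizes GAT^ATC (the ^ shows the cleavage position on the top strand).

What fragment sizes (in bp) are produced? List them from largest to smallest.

179, 32 bp

EcoRV sites (GATATC) start at positions 14, 193.
EcoRV cuts after base 3 of each site, so after positions 16, 195.
Circular molecule, 2 cuts → 2 fragments:
  17–195 → 179 bp
  196–211 then 1–16 → 16 + 16 = 32 bp
Sorted largest to smallest: 179, 32 bp.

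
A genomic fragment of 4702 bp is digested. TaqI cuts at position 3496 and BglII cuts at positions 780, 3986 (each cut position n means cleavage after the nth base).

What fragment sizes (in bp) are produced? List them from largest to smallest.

2716, 780, 716, 490 bp

Combined cut positions (sorted): 780, 3496, 3986.
Linear molecule, 3 cuts → 4 fragments:
  780 − 0 = 780 bp
  3496 − 780 = 2716 bp
  3986 − 3496 = 490 bp
  4702 − 3986 = 716 bp
Sorted largest to smallest: 2716, 780, 716, 490 bp.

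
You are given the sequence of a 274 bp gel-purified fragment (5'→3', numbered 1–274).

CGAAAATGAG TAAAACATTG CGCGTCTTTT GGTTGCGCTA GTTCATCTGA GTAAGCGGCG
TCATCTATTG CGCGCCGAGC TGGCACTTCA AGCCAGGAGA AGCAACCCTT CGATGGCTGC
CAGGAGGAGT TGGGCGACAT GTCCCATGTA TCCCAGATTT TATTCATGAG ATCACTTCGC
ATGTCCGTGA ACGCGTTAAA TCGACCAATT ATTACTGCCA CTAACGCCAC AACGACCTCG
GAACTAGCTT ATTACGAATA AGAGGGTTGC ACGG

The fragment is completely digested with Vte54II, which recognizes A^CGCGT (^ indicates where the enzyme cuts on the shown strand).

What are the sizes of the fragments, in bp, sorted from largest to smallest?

The Vte54II site (ACGCGT) starts at position 191.
Vte54II cuts after the first base of each site, so after position 191.
Linear molecule, 1 cut → 2 fragments:
  1–191 → 191 bp
  192–274 → 83 bp
Sorted largest to smallest: 191, 83 bp.

191, 83 bp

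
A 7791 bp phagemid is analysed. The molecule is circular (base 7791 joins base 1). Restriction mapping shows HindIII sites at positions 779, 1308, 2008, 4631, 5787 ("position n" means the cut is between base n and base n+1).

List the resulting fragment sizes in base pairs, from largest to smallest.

2783, 2623, 1156, 700, 529 bp

Circular molecule, 5 cuts → 5 fragments:
  1308 − 779 = 529 bp
  2008 − 1308 = 700 bp
  4631 − 2008 = 2623 bp
  5787 − 4631 = 1156 bp
  wrap: 7791 − 5787 + 779 = 2783 bp
Sorted largest to smallest: 2783, 2623, 1156, 700, 529 bp.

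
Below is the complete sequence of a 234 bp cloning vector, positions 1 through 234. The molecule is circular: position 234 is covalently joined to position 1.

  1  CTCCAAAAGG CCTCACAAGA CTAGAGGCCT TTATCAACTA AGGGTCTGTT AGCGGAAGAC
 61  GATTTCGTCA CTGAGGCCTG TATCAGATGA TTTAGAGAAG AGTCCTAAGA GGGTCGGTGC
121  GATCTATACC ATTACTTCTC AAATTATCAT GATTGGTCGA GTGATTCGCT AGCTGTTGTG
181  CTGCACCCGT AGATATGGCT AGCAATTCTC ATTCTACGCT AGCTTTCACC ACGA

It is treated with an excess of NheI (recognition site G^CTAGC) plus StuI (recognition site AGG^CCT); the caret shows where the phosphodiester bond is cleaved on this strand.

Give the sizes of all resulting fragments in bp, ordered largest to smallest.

92, 49, 30, 26, 20, 17 bp

NheI sites (GCTAGC) start at positions 168, 198, 218.
NheI cuts after the first base of each site, so after positions 168, 198, 218.
StuI sites (AGGCCT) start at positions 8, 25, 74.
StuI cuts after base 3 of each site, so after positions 10, 27, 76.
Combined cut positions: 10, 27, 76, 168, 198, 218.
Circular molecule, 6 cuts → 6 fragments:
  11–27 → 17 bp
  28–76 → 49 bp
  77–168 → 92 bp
  169–198 → 30 bp
  199–218 → 20 bp
  219–234 then 1–10 → 16 + 10 = 26 bp
Sorted largest to smallest: 92, 49, 30, 26, 20, 17 bp.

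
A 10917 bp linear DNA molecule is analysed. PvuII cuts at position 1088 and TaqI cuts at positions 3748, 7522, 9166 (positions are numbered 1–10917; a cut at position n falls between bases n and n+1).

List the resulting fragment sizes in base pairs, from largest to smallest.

3774, 2660, 1751, 1644, 1088 bp

Combined cut positions (sorted): 1088, 3748, 7522, 9166.
Linear molecule, 4 cuts → 5 fragments:
  1088 − 0 = 1088 bp
  3748 − 1088 = 2660 bp
  7522 − 3748 = 3774 bp
  9166 − 7522 = 1644 bp
  10917 − 9166 = 1751 bp
Sorted largest to smallest: 3774, 2660, 1751, 1644, 1088 bp.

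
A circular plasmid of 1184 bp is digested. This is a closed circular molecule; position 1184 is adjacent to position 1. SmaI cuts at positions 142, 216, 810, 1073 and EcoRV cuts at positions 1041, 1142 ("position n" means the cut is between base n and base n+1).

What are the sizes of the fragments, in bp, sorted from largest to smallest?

594, 231, 184, 74, 69, 32 bp

Combined cut positions (sorted): 142, 216, 810, 1041, 1073, 1142.
Circular molecule, 6 cuts → 6 fragments:
  216 − 142 = 74 bp
  810 − 216 = 594 bp
  1041 − 810 = 231 bp
  1073 − 1041 = 32 bp
  1142 − 1073 = 69 bp
  wrap: 1184 − 1142 + 142 = 184 bp
Sorted largest to smallest: 594, 231, 184, 74, 69, 32 bp.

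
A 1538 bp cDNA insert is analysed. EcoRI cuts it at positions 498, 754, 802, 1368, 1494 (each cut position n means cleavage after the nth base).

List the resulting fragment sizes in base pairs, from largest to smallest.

Linear molecule, 5 cuts → 6 fragments:
  498 − 0 = 498 bp
  754 − 498 = 256 bp
  802 − 754 = 48 bp
  1368 − 802 = 566 bp
  1494 − 1368 = 126 bp
  1538 − 1494 = 44 bp
Sorted largest to smallest: 566, 498, 256, 126, 48, 44 bp.

566, 498, 256, 126, 48, 44 bp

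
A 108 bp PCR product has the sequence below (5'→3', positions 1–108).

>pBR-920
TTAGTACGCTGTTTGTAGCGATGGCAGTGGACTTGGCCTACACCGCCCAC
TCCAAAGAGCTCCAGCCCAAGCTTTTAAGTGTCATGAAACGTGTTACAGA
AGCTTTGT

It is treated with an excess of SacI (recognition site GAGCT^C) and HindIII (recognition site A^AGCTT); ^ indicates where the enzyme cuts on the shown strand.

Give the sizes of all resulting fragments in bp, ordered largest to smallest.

The SacI site (GAGCTC) starts at position 57.
SacI cuts after base 5 of each site (before the last base), so after position 61.
HindIII sites (AAGCTT) start at positions 69, 100.
HindIII cuts after the first base of each site, so after positions 69, 100.
Combined cut positions: 61, 69, 100.
Linear molecule, 3 cuts → 4 fragments:
  1–61 → 61 bp
  62–69 → 8 bp
  70–100 → 31 bp
  101–108 → 8 bp
Sorted largest to smallest: 61, 31, 8, 8 bp.

61, 31, 8, 8 bp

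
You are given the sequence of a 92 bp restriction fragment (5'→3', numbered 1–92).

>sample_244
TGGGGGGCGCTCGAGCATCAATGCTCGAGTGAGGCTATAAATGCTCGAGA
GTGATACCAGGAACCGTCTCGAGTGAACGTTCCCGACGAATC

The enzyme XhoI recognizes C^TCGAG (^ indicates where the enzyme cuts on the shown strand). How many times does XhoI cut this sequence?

4

CTCGAG occurs starting at positions 10, 24, 44, 68.
XhoI cuts at 4 sites.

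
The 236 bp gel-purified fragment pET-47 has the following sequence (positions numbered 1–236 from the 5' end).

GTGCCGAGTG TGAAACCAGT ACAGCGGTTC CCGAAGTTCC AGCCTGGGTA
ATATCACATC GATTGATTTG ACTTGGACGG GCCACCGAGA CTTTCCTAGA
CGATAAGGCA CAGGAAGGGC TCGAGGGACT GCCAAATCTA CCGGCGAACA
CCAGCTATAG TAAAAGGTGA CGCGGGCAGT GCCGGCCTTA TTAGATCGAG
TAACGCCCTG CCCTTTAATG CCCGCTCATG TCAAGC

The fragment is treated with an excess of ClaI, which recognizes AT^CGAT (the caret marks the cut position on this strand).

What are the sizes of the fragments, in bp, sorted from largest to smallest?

The ClaI site (ATCGAT) starts at position 58.
ClaI cuts after base 2 of each site, so after position 59.
Linear molecule, 1 cut → 2 fragments:
  1–59 → 59 bp
  60–236 → 177 bp
Sorted largest to smallest: 177, 59 bp.

177, 59 bp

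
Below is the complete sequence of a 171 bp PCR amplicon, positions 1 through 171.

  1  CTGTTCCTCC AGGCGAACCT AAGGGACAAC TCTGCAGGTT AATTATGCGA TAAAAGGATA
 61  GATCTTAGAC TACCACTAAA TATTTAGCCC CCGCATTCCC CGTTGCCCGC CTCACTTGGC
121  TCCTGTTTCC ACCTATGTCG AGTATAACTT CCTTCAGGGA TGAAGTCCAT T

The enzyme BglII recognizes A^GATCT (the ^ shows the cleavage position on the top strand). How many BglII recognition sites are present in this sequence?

1

AGATCT occurs starting at position 60.
BglII cuts at 1 site.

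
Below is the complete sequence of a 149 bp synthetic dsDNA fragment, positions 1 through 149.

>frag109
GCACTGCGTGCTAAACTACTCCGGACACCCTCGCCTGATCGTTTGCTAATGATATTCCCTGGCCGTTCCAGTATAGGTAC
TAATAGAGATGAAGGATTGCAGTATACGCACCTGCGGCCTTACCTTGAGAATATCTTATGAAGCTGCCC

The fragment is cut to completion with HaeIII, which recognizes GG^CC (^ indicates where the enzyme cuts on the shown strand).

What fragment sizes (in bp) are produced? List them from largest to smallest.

62, 55, 32 bp

HaeIII sites (GGCC) start at positions 61, 116.
HaeIII cuts after base 2 of each site, so after positions 62, 117.
Linear molecule, 2 cuts → 3 fragments:
  1–62 → 62 bp
  63–117 → 55 bp
  118–149 → 32 bp
Sorted largest to smallest: 62, 55, 32 bp.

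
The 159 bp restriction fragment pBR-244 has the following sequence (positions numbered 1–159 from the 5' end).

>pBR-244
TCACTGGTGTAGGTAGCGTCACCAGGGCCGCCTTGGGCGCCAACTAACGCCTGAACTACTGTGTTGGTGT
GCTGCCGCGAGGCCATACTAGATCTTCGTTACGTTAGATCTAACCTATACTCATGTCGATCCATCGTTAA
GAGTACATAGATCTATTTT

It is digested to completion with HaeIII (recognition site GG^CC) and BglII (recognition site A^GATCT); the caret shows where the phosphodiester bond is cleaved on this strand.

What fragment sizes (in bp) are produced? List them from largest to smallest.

55, 43, 27, 16, 10, 8 bp

HaeIII sites (GGCC) start at positions 26, 81.
HaeIII cuts after base 2 of each site, so after positions 27, 82.
BglII sites (AGATCT) start at positions 90, 106, 149.
BglII cuts after the first base of each site, so after positions 90, 106, 149.
Combined cut positions: 27, 82, 90, 106, 149.
Linear molecule, 5 cuts → 6 fragments:
  1–27 → 27 bp
  28–82 → 55 bp
  83–90 → 8 bp
  91–106 → 16 bp
  107–149 → 43 bp
  150–159 → 10 bp
Sorted largest to smallest: 55, 43, 27, 16, 10, 8 bp.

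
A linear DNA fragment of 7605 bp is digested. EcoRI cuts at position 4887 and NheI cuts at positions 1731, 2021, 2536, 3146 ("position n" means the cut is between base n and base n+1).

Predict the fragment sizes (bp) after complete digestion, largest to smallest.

2718, 1741, 1731, 610, 515, 290 bp

Combined cut positions (sorted): 1731, 2021, 2536, 3146, 4887.
Linear molecule, 5 cuts → 6 fragments:
  1731 − 0 = 1731 bp
  2021 − 1731 = 290 bp
  2536 − 2021 = 515 bp
  3146 − 2536 = 610 bp
  4887 − 3146 = 1741 bp
  7605 − 4887 = 2718 bp
Sorted largest to smallest: 2718, 1741, 1731, 610, 515, 290 bp.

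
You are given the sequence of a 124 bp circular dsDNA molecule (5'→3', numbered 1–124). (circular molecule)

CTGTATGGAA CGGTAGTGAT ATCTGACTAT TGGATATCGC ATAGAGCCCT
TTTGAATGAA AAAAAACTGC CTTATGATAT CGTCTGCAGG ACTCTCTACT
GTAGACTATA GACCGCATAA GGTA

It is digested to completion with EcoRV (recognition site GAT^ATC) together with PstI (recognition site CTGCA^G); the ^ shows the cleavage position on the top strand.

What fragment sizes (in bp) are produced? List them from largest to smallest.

56, 43, 15, 10 bp

EcoRV sites (GATATC) start at positions 18, 33, 76.
EcoRV cuts after base 3 of each site, so after positions 20, 35, 78.
The PstI site (CTGCAG) starts at position 84.
PstI cuts after base 5 of each site (before the last base), so after position 88.
Combined cut positions: 20, 35, 78, 88.
Circular molecule, 4 cuts → 4 fragments:
  21–35 → 15 bp
  36–78 → 43 bp
  79–88 → 10 bp
  89–124 then 1–20 → 36 + 20 = 56 bp
Sorted largest to smallest: 56, 43, 15, 10 bp.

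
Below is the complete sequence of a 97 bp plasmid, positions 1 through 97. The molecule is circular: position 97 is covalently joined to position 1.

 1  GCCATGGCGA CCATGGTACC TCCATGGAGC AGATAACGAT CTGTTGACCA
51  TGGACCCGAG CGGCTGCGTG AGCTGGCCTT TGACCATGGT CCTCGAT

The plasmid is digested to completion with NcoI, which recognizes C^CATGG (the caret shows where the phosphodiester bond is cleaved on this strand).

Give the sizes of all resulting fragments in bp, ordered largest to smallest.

NcoI sites (CCATGG) start at positions 2, 11, 22, 48, 84.
NcoI cuts after the first base of each site, so after positions 2, 11, 22, 48, 84.
Circular molecule, 5 cuts → 5 fragments:
  3–11 → 9 bp
  12–22 → 11 bp
  23–48 → 26 bp
  49–84 → 36 bp
  85–97 then 1–2 → 13 + 2 = 15 bp
Sorted largest to smallest: 36, 26, 15, 11, 9 bp.

36, 26, 15, 11, 9 bp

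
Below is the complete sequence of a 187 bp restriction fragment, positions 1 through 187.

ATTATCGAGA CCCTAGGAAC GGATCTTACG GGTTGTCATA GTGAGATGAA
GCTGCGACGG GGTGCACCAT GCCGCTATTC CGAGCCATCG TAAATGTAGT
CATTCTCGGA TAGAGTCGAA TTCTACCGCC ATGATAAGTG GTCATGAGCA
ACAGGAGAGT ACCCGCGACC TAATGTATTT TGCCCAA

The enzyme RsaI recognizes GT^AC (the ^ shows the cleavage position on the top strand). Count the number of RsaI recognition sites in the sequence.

1

GTAC occurs starting at position 159.
RsaI cuts at 1 site.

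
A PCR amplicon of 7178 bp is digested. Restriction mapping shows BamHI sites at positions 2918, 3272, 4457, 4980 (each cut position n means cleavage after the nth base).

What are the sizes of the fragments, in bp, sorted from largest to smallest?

2918, 2198, 1185, 523, 354 bp

Linear molecule, 4 cuts → 5 fragments:
  2918 − 0 = 2918 bp
  3272 − 2918 = 354 bp
  4457 − 3272 = 1185 bp
  4980 − 4457 = 523 bp
  7178 − 4980 = 2198 bp
Sorted largest to smallest: 2918, 2198, 1185, 523, 354 bp.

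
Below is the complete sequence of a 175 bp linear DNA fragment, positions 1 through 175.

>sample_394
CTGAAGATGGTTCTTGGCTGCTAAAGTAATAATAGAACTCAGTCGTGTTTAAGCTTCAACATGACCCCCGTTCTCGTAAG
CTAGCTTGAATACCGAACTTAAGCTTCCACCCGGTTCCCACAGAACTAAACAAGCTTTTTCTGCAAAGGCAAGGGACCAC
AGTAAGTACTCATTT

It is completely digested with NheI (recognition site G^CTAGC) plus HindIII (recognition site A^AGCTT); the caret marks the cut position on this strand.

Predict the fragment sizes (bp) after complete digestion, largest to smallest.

The NheI site (GCTAGC) starts at position 80.
NheI cuts after the first base of each site, so after position 80.
HindIII sites (AAGCTT) start at positions 51, 101, 132.
HindIII cuts after the first base of each site, so after positions 51, 101, 132.
Combined cut positions: 51, 80, 101, 132.
Linear molecule, 4 cuts → 5 fragments:
  1–51 → 51 bp
  52–80 → 29 bp
  81–101 → 21 bp
  102–132 → 31 bp
  133–175 → 43 bp
Sorted largest to smallest: 51, 43, 31, 29, 21 bp.

51, 43, 31, 29, 21 bp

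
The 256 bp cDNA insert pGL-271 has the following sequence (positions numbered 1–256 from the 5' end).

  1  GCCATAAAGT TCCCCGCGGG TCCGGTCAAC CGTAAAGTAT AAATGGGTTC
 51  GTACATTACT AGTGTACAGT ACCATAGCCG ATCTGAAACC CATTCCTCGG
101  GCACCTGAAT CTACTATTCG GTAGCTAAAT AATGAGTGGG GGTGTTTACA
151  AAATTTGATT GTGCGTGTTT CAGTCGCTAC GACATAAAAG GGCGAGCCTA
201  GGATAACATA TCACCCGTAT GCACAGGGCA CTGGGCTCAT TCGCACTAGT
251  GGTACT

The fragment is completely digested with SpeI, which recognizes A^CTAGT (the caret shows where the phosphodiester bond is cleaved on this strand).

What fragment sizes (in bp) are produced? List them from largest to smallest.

SpeI sites (ACTAGT) start at positions 58, 245.
SpeI cuts after the first base of each site, so after positions 58, 245.
Linear molecule, 2 cuts → 3 fragments:
  1–58 → 58 bp
  59–245 → 187 bp
  246–256 → 11 bp
Sorted largest to smallest: 187, 58, 11 bp.

187, 58, 11 bp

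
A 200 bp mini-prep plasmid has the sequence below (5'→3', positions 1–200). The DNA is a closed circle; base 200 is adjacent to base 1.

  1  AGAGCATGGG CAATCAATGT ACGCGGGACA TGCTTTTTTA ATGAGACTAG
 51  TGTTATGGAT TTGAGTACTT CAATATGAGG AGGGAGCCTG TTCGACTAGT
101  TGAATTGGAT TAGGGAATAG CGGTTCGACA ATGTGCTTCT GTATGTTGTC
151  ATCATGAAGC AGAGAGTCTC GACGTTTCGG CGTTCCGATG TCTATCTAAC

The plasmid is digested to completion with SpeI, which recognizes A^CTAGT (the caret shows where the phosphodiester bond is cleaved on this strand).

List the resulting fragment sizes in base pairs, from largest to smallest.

SpeI sites (ACTAGT) start at positions 46, 95.
SpeI cuts after the first base of each site, so after positions 46, 95.
Circular molecule, 2 cuts → 2 fragments:
  47–95 → 49 bp
  96–200 then 1–46 → 105 + 46 = 151 bp
Sorted largest to smallest: 151, 49 bp.

151, 49 bp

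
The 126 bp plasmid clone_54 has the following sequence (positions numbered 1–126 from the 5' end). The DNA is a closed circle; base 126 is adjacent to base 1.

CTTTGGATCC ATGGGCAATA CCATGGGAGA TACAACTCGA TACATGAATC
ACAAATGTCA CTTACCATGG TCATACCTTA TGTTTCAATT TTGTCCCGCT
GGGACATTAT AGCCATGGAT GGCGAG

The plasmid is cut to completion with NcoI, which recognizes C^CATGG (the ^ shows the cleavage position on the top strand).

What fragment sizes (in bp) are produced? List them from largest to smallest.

NcoI sites (CCATGG) start at positions 9, 21, 65, 113.
NcoI cuts after the first base of each site, so after positions 9, 21, 65, 113.
Circular molecule, 4 cuts → 4 fragments:
  10–21 → 12 bp
  22–65 → 44 bp
  66–113 → 48 bp
  114–126 then 1–9 → 13 + 9 = 22 bp
Sorted largest to smallest: 48, 44, 22, 12 bp.

48, 44, 22, 12 bp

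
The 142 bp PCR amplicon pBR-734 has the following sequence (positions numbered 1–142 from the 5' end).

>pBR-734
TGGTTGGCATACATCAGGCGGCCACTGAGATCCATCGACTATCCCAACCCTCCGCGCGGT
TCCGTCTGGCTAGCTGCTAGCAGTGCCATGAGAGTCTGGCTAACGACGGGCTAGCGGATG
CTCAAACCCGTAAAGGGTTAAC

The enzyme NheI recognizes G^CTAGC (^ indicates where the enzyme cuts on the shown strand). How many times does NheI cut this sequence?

GCTAGC occurs starting at positions 69, 76, 110.
NheI cuts at 3 sites.

3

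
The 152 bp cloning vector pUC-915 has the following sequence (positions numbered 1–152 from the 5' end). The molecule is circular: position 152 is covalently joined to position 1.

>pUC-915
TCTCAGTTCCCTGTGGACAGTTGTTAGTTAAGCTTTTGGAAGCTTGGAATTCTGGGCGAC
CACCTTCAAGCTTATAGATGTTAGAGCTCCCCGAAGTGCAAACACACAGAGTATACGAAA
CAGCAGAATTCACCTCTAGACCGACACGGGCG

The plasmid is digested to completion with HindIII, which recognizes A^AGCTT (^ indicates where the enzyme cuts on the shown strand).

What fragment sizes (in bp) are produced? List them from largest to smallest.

114, 28, 10 bp

HindIII sites (AAGCTT) start at positions 30, 40, 68.
HindIII cuts after the first base of each site, so after positions 30, 40, 68.
Circular molecule, 3 cuts → 3 fragments:
  31–40 → 10 bp
  41–68 → 28 bp
  69–152 then 1–30 → 84 + 30 = 114 bp
Sorted largest to smallest: 114, 28, 10 bp.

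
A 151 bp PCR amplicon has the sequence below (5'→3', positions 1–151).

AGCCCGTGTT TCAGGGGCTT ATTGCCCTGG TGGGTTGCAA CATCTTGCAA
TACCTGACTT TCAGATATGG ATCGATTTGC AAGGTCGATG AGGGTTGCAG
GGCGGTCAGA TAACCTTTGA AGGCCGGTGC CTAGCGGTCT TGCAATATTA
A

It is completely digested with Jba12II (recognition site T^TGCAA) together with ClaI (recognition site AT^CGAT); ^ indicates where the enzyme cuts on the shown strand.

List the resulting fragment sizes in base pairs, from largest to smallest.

63, 35, 27, 11, 10, 5 bp

Jba12II sites (TTGCAA) start at positions 35, 45, 77, 140.
Jba12II cuts after the first base of each site, so after positions 35, 45, 77, 140.
The ClaI site (ATCGAT) starts at position 71.
ClaI cuts after base 2 of each site, so after position 72.
Combined cut positions: 35, 45, 72, 77, 140.
Linear molecule, 5 cuts → 6 fragments:
  1–35 → 35 bp
  36–45 → 10 bp
  46–72 → 27 bp
  73–77 → 5 bp
  78–140 → 63 bp
  141–151 → 11 bp
Sorted largest to smallest: 63, 35, 27, 11, 10, 5 bp.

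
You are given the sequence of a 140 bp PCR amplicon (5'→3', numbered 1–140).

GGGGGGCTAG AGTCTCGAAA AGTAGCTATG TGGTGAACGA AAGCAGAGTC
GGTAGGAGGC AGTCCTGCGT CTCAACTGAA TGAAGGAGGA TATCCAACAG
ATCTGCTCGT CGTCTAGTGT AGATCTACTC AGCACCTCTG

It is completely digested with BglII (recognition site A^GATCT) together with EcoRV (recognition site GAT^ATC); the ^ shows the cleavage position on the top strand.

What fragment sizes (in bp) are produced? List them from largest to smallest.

BglII sites (AGATCT) start at positions 99, 121.
BglII cuts after the first base of each site, so after positions 99, 121.
The EcoRV site (GATATC) starts at position 89.
EcoRV cuts after base 3 of each site, so after position 91.
Combined cut positions: 91, 99, 121.
Linear molecule, 3 cuts → 4 fragments:
  1–91 → 91 bp
  92–99 → 8 bp
  100–121 → 22 bp
  122–140 → 19 bp
Sorted largest to smallest: 91, 22, 19, 8 bp.

91, 22, 19, 8 bp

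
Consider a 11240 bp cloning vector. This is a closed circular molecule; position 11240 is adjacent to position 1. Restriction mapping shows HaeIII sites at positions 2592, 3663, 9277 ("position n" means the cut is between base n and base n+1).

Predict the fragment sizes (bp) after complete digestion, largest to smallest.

5614, 4555, 1071 bp

Circular molecule, 3 cuts → 3 fragments:
  3663 − 2592 = 1071 bp
  9277 − 3663 = 5614 bp
  wrap: 11240 − 9277 + 2592 = 4555 bp
Sorted largest to smallest: 5614, 4555, 1071 bp.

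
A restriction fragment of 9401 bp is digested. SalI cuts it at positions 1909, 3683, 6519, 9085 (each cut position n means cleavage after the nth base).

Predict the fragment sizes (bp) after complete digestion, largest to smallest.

2836, 2566, 1909, 1774, 316 bp

Linear molecule, 4 cuts → 5 fragments:
  1909 − 0 = 1909 bp
  3683 − 1909 = 1774 bp
  6519 − 3683 = 2836 bp
  9085 − 6519 = 2566 bp
  9401 − 9085 = 316 bp
Sorted largest to smallest: 2836, 2566, 1909, 1774, 316 bp.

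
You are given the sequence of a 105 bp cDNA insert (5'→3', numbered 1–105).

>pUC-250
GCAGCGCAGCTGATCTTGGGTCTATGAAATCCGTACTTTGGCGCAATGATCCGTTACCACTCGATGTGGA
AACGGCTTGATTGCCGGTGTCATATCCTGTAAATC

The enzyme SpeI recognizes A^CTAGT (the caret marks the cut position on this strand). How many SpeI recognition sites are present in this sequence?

No occurrence of ACTAGT is present in the sequence.
SpeI does not cut: 0 sites.

0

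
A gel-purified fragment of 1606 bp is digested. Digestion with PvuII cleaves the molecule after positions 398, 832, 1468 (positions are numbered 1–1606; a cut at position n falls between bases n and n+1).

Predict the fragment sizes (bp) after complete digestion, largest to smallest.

Linear molecule, 3 cuts → 4 fragments:
  398 − 0 = 398 bp
  832 − 398 = 434 bp
  1468 − 832 = 636 bp
  1606 − 1468 = 138 bp
Sorted largest to smallest: 636, 434, 398, 138 bp.

636, 434, 398, 138 bp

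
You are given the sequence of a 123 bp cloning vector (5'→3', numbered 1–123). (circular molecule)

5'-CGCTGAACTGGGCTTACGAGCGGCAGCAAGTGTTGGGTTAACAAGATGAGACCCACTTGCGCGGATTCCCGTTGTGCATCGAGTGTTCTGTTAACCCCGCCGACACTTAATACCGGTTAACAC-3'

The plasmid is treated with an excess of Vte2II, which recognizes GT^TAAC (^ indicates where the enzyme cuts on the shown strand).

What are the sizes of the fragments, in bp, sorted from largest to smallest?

Vte2II sites (GTTAAC) start at positions 37, 90, 116.
Vte2II cuts after base 2 of each site, so after positions 38, 91, 117.
Circular molecule, 3 cuts → 3 fragments:
  39–91 → 53 bp
  92–117 → 26 bp
  118–123 then 1–38 → 6 + 38 = 44 bp
Sorted largest to smallest: 53, 44, 26 bp.

53, 44, 26 bp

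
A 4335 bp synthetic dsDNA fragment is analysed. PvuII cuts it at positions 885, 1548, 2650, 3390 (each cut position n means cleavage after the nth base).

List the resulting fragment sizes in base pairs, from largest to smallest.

1102, 945, 885, 740, 663 bp

Linear molecule, 4 cuts → 5 fragments:
  885 − 0 = 885 bp
  1548 − 885 = 663 bp
  2650 − 1548 = 1102 bp
  3390 − 2650 = 740 bp
  4335 − 3390 = 945 bp
Sorted largest to smallest: 1102, 945, 885, 740, 663 bp.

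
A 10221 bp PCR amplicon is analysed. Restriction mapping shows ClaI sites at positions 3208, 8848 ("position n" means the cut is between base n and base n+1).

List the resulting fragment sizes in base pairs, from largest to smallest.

Linear molecule, 2 cuts → 3 fragments:
  3208 − 0 = 3208 bp
  8848 − 3208 = 5640 bp
  10221 − 8848 = 1373 bp
Sorted largest to smallest: 5640, 3208, 1373 bp.

5640, 3208, 1373 bp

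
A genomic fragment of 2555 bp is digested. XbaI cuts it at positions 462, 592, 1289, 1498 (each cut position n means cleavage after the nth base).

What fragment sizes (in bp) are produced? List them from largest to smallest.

1057, 697, 462, 209, 130 bp

Linear molecule, 4 cuts → 5 fragments:
  462 − 0 = 462 bp
  592 − 462 = 130 bp
  1289 − 592 = 697 bp
  1498 − 1289 = 209 bp
  2555 − 1498 = 1057 bp
Sorted largest to smallest: 1057, 697, 462, 209, 130 bp.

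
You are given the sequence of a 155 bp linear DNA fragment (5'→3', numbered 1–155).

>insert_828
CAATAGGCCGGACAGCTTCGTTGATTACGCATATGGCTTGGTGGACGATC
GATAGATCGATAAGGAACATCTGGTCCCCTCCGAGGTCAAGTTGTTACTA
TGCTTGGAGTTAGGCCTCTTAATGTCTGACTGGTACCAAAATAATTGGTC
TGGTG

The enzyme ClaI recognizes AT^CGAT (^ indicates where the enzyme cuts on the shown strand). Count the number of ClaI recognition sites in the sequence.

ATCGAT occurs starting at positions 48, 56.
ClaI cuts at 2 sites.

2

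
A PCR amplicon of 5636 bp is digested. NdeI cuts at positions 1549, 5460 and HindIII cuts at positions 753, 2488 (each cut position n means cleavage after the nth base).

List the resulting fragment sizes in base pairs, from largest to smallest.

2972, 939, 796, 753, 176 bp

Combined cut positions (sorted): 753, 1549, 2488, 5460.
Linear molecule, 4 cuts → 5 fragments:
  753 − 0 = 753 bp
  1549 − 753 = 796 bp
  2488 − 1549 = 939 bp
  5460 − 2488 = 2972 bp
  5636 − 5460 = 176 bp
Sorted largest to smallest: 2972, 939, 796, 753, 176 bp.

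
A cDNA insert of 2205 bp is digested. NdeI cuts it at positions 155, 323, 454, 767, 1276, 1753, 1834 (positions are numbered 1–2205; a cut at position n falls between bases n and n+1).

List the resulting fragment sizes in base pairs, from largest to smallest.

Linear molecule, 7 cuts → 8 fragments:
  155 − 0 = 155 bp
  323 − 155 = 168 bp
  454 − 323 = 131 bp
  767 − 454 = 313 bp
  1276 − 767 = 509 bp
  1753 − 1276 = 477 bp
  1834 − 1753 = 81 bp
  2205 − 1834 = 371 bp
Sorted largest to smallest: 509, 477, 371, 313, 168, 155, 131, 81 bp.

509, 477, 371, 313, 168, 155, 131, 81 bp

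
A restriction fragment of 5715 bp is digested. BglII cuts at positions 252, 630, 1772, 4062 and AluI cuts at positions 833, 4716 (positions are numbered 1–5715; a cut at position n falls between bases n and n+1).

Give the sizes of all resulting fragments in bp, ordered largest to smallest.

2290, 999, 939, 654, 378, 252, 203 bp

Combined cut positions (sorted): 252, 630, 833, 1772, 4062, 4716.
Linear molecule, 6 cuts → 7 fragments:
  252 − 0 = 252 bp
  630 − 252 = 378 bp
  833 − 630 = 203 bp
  1772 − 833 = 939 bp
  4062 − 1772 = 2290 bp
  4716 − 4062 = 654 bp
  5715 − 4716 = 999 bp
Sorted largest to smallest: 2290, 999, 939, 654, 378, 252, 203 bp.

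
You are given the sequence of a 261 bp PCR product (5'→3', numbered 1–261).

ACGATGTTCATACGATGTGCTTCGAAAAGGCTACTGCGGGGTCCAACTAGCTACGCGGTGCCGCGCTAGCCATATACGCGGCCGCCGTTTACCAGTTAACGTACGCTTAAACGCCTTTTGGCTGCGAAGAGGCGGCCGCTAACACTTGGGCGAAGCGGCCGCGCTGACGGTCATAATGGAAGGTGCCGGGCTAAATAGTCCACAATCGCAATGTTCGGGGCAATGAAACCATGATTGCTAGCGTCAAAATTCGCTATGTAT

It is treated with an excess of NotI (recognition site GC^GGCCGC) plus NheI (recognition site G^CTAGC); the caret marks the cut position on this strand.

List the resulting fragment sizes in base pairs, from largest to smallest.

81, 65, 54, 24, 23, 14 bp

NotI sites (GCGGCCGC) start at positions 78, 132, 155.
NotI cuts after base 2 of each site, so after positions 79, 133, 156.
NheI sites (GCTAGC) start at positions 65, 237.
NheI cuts after the first base of each site, so after positions 65, 237.
Combined cut positions: 65, 79, 133, 156, 237.
Linear molecule, 5 cuts → 6 fragments:
  1–65 → 65 bp
  66–79 → 14 bp
  80–133 → 54 bp
  134–156 → 23 bp
  157–237 → 81 bp
  238–261 → 24 bp
Sorted largest to smallest: 81, 65, 54, 24, 23, 14 bp.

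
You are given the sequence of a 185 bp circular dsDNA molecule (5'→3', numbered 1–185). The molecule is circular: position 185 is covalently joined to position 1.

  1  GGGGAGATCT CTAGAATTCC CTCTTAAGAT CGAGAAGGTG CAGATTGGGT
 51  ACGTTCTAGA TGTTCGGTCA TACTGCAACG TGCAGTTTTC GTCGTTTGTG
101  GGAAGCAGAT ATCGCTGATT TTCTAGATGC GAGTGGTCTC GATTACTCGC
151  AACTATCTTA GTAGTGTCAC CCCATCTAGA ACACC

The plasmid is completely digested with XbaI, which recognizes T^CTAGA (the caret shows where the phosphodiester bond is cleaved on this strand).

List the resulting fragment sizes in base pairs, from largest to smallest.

XbaI sites (TCTAGA) start at positions 10, 55, 122, 175.
XbaI cuts after the first base of each site, so after positions 10, 55, 122, 175.
Circular molecule, 4 cuts → 4 fragments:
  11–55 → 45 bp
  56–122 → 67 bp
  123–175 → 53 bp
  176–185 then 1–10 → 10 + 10 = 20 bp
Sorted largest to smallest: 67, 53, 45, 20 bp.

67, 53, 45, 20 bp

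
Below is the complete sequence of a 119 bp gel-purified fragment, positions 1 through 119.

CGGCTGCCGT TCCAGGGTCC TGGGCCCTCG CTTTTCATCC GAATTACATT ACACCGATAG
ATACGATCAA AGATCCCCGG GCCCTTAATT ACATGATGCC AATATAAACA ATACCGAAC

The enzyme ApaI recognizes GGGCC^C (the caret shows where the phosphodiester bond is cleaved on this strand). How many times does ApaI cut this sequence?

GGGCCC occurs starting at positions 22, 79.
ApaI cuts at 2 sites.

2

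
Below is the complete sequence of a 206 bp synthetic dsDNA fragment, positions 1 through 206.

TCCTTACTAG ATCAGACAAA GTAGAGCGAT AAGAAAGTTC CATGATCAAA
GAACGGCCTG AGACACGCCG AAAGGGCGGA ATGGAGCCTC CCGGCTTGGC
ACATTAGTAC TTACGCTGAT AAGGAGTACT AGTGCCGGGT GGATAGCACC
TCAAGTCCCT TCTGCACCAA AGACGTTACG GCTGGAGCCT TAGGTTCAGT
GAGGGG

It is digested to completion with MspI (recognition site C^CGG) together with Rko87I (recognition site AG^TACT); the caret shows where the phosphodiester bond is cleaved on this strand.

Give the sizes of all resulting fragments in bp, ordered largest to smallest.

MspI sites (CCGG) start at positions 91, 135.
MspI cuts after the first base of each site, so after positions 91, 135.
Rko87I sites (AGTACT) start at positions 106, 125.
Rko87I cuts after base 2 of each site, so after positions 107, 126.
Combined cut positions: 91, 107, 126, 135.
Linear molecule, 4 cuts → 5 fragments:
  1–91 → 91 bp
  92–107 → 16 bp
  108–126 → 19 bp
  127–135 → 9 bp
  136–206 → 71 bp
Sorted largest to smallest: 91, 71, 19, 16, 9 bp.

91, 71, 19, 16, 9 bp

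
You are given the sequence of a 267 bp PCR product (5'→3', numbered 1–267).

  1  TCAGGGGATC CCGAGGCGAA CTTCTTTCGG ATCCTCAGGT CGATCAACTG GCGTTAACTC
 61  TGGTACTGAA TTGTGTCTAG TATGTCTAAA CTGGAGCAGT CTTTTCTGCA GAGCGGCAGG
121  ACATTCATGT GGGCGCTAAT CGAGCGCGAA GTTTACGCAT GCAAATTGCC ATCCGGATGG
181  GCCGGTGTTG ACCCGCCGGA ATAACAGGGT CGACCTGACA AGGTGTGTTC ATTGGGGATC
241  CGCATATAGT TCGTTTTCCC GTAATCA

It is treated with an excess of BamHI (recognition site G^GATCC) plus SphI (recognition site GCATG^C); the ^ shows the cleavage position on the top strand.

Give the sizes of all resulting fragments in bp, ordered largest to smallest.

132, 75, 31, 23, 6 bp

BamHI sites (GGATCC) start at positions 6, 29, 236.
BamHI cuts after the first base of each site, so after positions 6, 29, 236.
The SphI site (GCATGC) starts at position 157.
SphI cuts after base 5 of each site (before the last base), so after position 161.
Combined cut positions: 6, 29, 161, 236.
Linear molecule, 4 cuts → 5 fragments:
  1–6 → 6 bp
  7–29 → 23 bp
  30–161 → 132 bp
  162–236 → 75 bp
  237–267 → 31 bp
Sorted largest to smallest: 132, 75, 31, 23, 6 bp.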